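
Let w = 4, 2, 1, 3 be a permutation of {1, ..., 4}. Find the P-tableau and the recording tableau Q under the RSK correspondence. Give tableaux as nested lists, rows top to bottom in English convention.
Insert each entry of the permutation into P by Schensted row insertion, recording in Q the position of each new cell.

Insert 4: appended to row 1. P = [[4]], Q = [[1]].
Insert 2: 2 bumps 4 from row 1; 4 starts row 2. P = [[2], [4]], Q = [[1], [2]].
Insert 1: 1 bumps 2 from row 1; 2 bumps 4 from row 2; 4 starts row 3. P = [[1], [2], [4]], Q = [[1], [2], [3]].
Insert 3: appended to row 1. P = [[1, 3], [2], [4]], Q = [[1, 4], [2], [3]].

So P = [[1, 3], [2], [4]], Q = [[1, 4], [2], [3]].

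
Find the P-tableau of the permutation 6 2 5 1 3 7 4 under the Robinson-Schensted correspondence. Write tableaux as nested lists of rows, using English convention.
Insert 6: appended to row 1. P = [[6]].
Insert 2: 2 bumps 6 from row 1; 6 starts row 2. P = [[2], [6]].
Insert 5: appended to row 1. P = [[2, 5], [6]].
Insert 1: 1 bumps 2 from row 1; 2 bumps 6 from row 2; 6 starts row 3. P = [[1, 5], [2], [6]].
Insert 3: 3 bumps 5 from row 1; 5 appends to row 2. P = [[1, 3], [2, 5], [6]].
Insert 7: appended to row 1. P = [[1, 3, 7], [2, 5], [6]].
Insert 4: 4 bumps 7 from row 1; 7 appends to row 2. P = [[1, 3, 4], [2, 5, 7], [6]].

So P = [[1, 3, 4], [2, 5, 7], [6]].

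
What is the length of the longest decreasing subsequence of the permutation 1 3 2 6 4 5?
2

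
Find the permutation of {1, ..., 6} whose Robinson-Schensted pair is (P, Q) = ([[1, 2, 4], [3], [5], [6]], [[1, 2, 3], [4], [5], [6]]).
1 3 6 5 4 2

Reverse the RSK construction: for i from n down to 1, find the cell of Q containing i, remove the entry at that cell from P, and reverse-bump it up through P; the value ejected from row 1 is w(i).

Step i=6: Q has 6 at row 4, column 1; remove 6 from row 4 of P and reverse-bump: 6 enters row 3 and ejects 5; 5 enters row 2 and ejects 3; 3 enters row 1 and ejects 2. So w(6) = 2. P is now [[1, 3, 4], [5], [6]].
Step i=5: Q has 5 at row 3, column 1; remove 6 from row 3 of P and reverse-bump: 6 enters row 2 and ejects 5; 5 enters row 1 and ejects 4. So w(5) = 4. P is now [[1, 3, 5], [6]].
Step i=4: Q has 4 at row 2, column 1; remove 6 from row 2 of P and reverse-bump: 6 enters row 1 and ejects 5. So w(4) = 5. P is now [[1, 3, 6]].
Step i=3: Q has 3 at row 1, column 3; remove that cell from P, ejecting 6. So w(3) = 6. P is now [[1, 3]].
Step i=2: Q has 2 at row 1, column 2; remove that cell from P, ejecting 3. So w(2) = 3. P is now [[1]].
Step i=1: Q has 1 at row 1, column 1; remove that cell from P, ejecting 1. So w(1) = 1. P is now [].

So w = 1 3 6 5 4 2.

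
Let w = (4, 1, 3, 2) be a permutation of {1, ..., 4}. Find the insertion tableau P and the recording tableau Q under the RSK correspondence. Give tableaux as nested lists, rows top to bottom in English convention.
P = [[1, 2], [3], [4]], Q = [[1, 3], [2], [4]]

Insert each entry of the permutation into P by Schensted row insertion, recording in Q the position of each new cell.

Insert 4: appended to row 1. P = [[4]], Q = [[1]].
Insert 1: 1 bumps 4 from row 1; 4 starts row 2. P = [[1], [4]], Q = [[1], [2]].
Insert 3: appended to row 1. P = [[1, 3], [4]], Q = [[1, 3], [2]].
Insert 2: 2 bumps 3 from row 1; 3 bumps 4 from row 2; 4 starts row 3. P = [[1, 2], [3], [4]], Q = [[1, 3], [2], [4]].

So P = [[1, 2], [3], [4]], Q = [[1, 3], [2], [4]].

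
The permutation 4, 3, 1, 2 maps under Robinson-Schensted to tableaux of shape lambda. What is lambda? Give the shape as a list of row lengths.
Row-insert each entry into an empty tableau.

After inserting 4: P = [[4]].
After inserting 3: P = [[3], [4]].
After inserting 1: P = [[1], [3], [4]].
After inserting 2: P = [[1, 2], [3], [4]].

The final insertion tableau P = [[1, 2], [3], [4]] has shape [2, 1, 1].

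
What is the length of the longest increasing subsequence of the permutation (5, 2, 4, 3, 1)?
2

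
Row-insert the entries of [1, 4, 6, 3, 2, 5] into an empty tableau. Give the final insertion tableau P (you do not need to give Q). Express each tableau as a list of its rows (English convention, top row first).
Insert 1: appended to row 1. P = [[1]].
Insert 4: appended to row 1. P = [[1, 4]].
Insert 6: appended to row 1. P = [[1, 4, 6]].
Insert 3: 3 bumps 4 from row 1; 4 starts row 2. P = [[1, 3, 6], [4]].
Insert 2: 2 bumps 3 from row 1; 3 bumps 4 from row 2; 4 starts row 3. P = [[1, 2, 6], [3], [4]].
Insert 5: 5 bumps 6 from row 1; 6 appends to row 2. P = [[1, 2, 5], [3, 6], [4]].

So P = [[1, 2, 5], [3, 6], [4]].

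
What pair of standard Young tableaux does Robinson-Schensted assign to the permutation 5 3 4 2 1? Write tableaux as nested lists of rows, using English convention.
P = [[1, 4], [2], [3], [5]], Q = [[1, 3], [2], [4], [5]]

Insert each entry of the permutation into P by Schensted row insertion, recording in Q the position of each new cell.

After inserting 5: P = [[5]].
After inserting 3: P = [[3], [5]].
After inserting 4: P = [[3, 4], [5]].
After inserting 2: P = [[2, 4], [3], [5]].
After inserting 1: P = [[1, 4], [2], [3], [5]].

So P = [[1, 4], [2], [3], [5]], Q = [[1, 3], [2], [4], [5]].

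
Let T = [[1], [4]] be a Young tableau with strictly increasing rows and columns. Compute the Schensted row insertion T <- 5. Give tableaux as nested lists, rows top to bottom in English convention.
[[1, 5], [4]]

5 is larger than every entry of row 1, so it is appended to row 1. The new tableau is [[1, 5], [4]].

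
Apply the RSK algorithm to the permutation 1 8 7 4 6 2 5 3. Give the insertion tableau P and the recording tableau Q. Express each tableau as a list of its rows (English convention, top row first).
P = [[1, 2, 3], [4, 5], [6], [7], [8]], Q = [[1, 2, 5], [3, 7], [4], [6], [8]]

Insert each entry of the permutation into P by Schensted row insertion, recording in Q the position of each new cell.

Insert 1: appended to row 1. P = [[1]], Q = [[1]].
Insert 8: appended to row 1. P = [[1, 8]], Q = [[1, 2]].
Insert 7: 7 bumps 8 from row 1; 8 starts row 2. P = [[1, 7], [8]], Q = [[1, 2], [3]].
Insert 4: 4 bumps 7 from row 1; 7 bumps 8 from row 2; 8 starts row 3. P = [[1, 4], [7], [8]], Q = [[1, 2], [3], [4]].
Insert 6: appended to row 1. P = [[1, 4, 6], [7], [8]], Q = [[1, 2, 5], [3], [4]].
Insert 2: 2 bumps 4 from row 1; 4 bumps 7 from row 2; 7 bumps 8 from row 3; 8 starts row 4. P = [[1, 2, 6], [4], [7], [8]], Q = [[1, 2, 5], [3], [4], [6]].
Insert 5: 5 bumps 6 from row 1; 6 appends to row 2. P = [[1, 2, 5], [4, 6], [7], [8]], Q = [[1, 2, 5], [3, 7], [4], [6]].
Insert 3: 3 bumps 5 from row 1; 5 bumps 6 from row 2; 6 bumps 7 from row 3; 7 bumps 8 from row 4; 8 starts row 5. P = [[1, 2, 3], [4, 5], [6], [7], [8]], Q = [[1, 2, 5], [3, 7], [4], [6], [8]].

So P = [[1, 2, 3], [4, 5], [6], [7], [8]], Q = [[1, 2, 5], [3, 7], [4], [6], [8]].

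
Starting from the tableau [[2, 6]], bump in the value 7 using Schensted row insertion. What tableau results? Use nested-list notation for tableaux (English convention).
[[2, 6, 7]]

7 is larger than every entry of row 1, so it is appended to row 1. The new tableau is [[2, 6, 7]].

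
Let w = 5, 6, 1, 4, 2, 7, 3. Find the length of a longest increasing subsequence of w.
3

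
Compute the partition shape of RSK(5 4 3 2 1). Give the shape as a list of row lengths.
Row-insert each entry into an empty tableau.

After inserting 5: P = [[5]].
After inserting 4: P = [[4], [5]].
After inserting 3: P = [[3], [4], [5]].
After inserting 2: P = [[2], [3], [4], [5]].
After inserting 1: P = [[1], [2], [3], [4], [5]].

The final insertion tableau P = [[1], [2], [3], [4], [5]] has shape [1, 1, 1, 1, 1].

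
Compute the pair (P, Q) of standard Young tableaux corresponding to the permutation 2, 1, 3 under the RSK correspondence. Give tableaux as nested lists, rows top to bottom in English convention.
P = [[1, 3], [2]], Q = [[1, 3], [2]]

Insert each entry of the permutation into P by Schensted row insertion, recording in Q the position of each new cell.

Insert 2: appended to row 1. P = [[2]], Q = [[1]].
Insert 1: 1 bumps 2 from row 1; 2 starts row 2. P = [[1], [2]], Q = [[1], [2]].
Insert 3: appended to row 1. P = [[1, 3], [2]], Q = [[1, 3], [2]].

So P = [[1, 3], [2]], Q = [[1, 3], [2]].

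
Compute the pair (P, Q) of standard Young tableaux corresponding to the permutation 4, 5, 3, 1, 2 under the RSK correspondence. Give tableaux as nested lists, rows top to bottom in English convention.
Insert each entry of the permutation into P by Schensted row insertion, recording in Q the position of each new cell.

Insert 4: appended to row 1. P = [[4]], Q = [[1]].
Insert 5: appended to row 1. P = [[4, 5]], Q = [[1, 2]].
Insert 3: 3 bumps 4 from row 1; 4 starts row 2. P = [[3, 5], [4]], Q = [[1, 2], [3]].
Insert 1: 1 bumps 3 from row 1; 3 bumps 4 from row 2; 4 starts row 3. P = [[1, 5], [3], [4]], Q = [[1, 2], [3], [4]].
Insert 2: 2 bumps 5 from row 1; 5 appends to row 2. P = [[1, 2], [3, 5], [4]], Q = [[1, 2], [3, 5], [4]].

So P = [[1, 2], [3, 5], [4]], Q = [[1, 2], [3, 5], [4]].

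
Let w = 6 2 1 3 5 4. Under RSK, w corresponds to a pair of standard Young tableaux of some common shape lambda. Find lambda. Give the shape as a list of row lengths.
RSK row insertion gives P = [[1, 3, 4], [2, 5], [6]], which has shape [3, 2, 1].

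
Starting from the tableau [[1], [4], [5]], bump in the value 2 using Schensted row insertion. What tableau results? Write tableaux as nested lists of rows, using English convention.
2 is larger than every entry of row 1, so it is appended to row 1. The new tableau is [[1, 2], [4], [5]].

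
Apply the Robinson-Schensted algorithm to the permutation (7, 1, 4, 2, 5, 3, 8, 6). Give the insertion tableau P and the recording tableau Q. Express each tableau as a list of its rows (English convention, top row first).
Insert each entry of the permutation into P by Schensted row insertion, recording in Q the position of each new cell.

Insert 7: appended to row 1. P = [[7]], Q = [[1]].
Insert 1: 1 bumps 7 from row 1; 7 starts row 2. P = [[1], [7]], Q = [[1], [2]].
Insert 4: appended to row 1. P = [[1, 4], [7]], Q = [[1, 3], [2]].
Insert 2: 2 bumps 4 from row 1; 4 bumps 7 from row 2; 7 starts row 3. P = [[1, 2], [4], [7]], Q = [[1, 3], [2], [4]].
Insert 5: appended to row 1. P = [[1, 2, 5], [4], [7]], Q = [[1, 3, 5], [2], [4]].
Insert 3: 3 bumps 5 from row 1; 5 appends to row 2. P = [[1, 2, 3], [4, 5], [7]], Q = [[1, 3, 5], [2, 6], [4]].
Insert 8: appended to row 1. P = [[1, 2, 3, 8], [4, 5], [7]], Q = [[1, 3, 5, 7], [2, 6], [4]].
Insert 6: 6 bumps 8 from row 1; 8 appends to row 2. P = [[1, 2, 3, 6], [4, 5, 8], [7]], Q = [[1, 3, 5, 7], [2, 6, 8], [4]].

So P = [[1, 2, 3, 6], [4, 5, 8], [7]], Q = [[1, 3, 5, 7], [2, 6, 8], [4]].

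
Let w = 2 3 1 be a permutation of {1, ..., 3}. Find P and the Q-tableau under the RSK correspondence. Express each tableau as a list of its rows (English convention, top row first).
Insert each entry of the permutation into P by Schensted row insertion, recording in Q the position of each new cell.

Insert 2: appended to row 1. P = [[2]].
Insert 3: appended to row 1. P = [[2, 3]].
Insert 1: 1 bumps 2 from row 1; 2 starts row 2. P = [[1, 3], [2]].

So P = [[1, 3], [2]], Q = [[1, 2], [3]].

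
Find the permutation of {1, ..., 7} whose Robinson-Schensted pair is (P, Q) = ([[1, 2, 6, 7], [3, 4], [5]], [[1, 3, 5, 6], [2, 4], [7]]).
Reverse the RSK construction: for i from n down to 1, find the cell of Q containing i, remove the entry at that cell from P, and reverse-bump it up through P; the value ejected from row 1 is w(i).

Step i=7: Q has 7 at row 3, column 1; remove 5 from row 3 of P and reverse-bump: 5 enters row 2 and ejects 4; 4 enters row 1 and ejects 2. So w(7) = 2. P is now [[1, 4, 6, 7], [3, 5]].
Step i=6: Q has 6 at row 1, column 4; remove that cell from P, ejecting 7. So w(6) = 7. P is now [[1, 4, 6], [3, 5]].
Step i=5: Q has 5 at row 1, column 3; remove that cell from P, ejecting 6. So w(5) = 6. P is now [[1, 4], [3, 5]].
Step i=4: Q has 4 at row 2, column 2; remove 5 from row 2 of P and reverse-bump: 5 enters row 1 and ejects 4. So w(4) = 4. P is now [[1, 5], [3]].
Step i=3: Q has 3 at row 1, column 2; remove that cell from P, ejecting 5. So w(3) = 5. P is now [[1], [3]].
Step i=2: Q has 2 at row 2, column 1; remove 3 from row 2 of P and reverse-bump: 3 enters row 1 and ejects 1. So w(2) = 1. P is now [[3]].
Step i=1: Q has 1 at row 1, column 1; remove that cell from P, ejecting 3. So w(1) = 3. P is now [].

So w = 3 1 5 4 6 7 2.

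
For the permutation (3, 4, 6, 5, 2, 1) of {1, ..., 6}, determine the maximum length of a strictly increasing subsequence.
3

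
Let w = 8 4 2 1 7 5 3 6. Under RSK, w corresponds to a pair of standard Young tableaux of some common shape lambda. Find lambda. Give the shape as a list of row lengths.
[3, 2, 2, 1]

RSK row insertion gives P = [[1, 3, 6], [2, 5], [4, 7], [8]], which has shape [3, 2, 2, 1].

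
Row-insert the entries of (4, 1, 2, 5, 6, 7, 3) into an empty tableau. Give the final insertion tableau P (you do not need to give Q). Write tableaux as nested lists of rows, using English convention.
P = [[1, 2, 3, 6, 7], [4, 5]]

Insert 4: appended to row 1. P = [[4]].
Insert 1: 1 bumps 4 from row 1; 4 starts row 2. P = [[1], [4]].
Insert 2: appended to row 1. P = [[1, 2], [4]].
Insert 5: appended to row 1. P = [[1, 2, 5], [4]].
Insert 6: appended to row 1. P = [[1, 2, 5, 6], [4]].
Insert 7: appended to row 1. P = [[1, 2, 5, 6, 7], [4]].
Insert 3: 3 bumps 5 from row 1; 5 appends to row 2. P = [[1, 2, 3, 6, 7], [4, 5]].

So P = [[1, 2, 3, 6, 7], [4, 5]].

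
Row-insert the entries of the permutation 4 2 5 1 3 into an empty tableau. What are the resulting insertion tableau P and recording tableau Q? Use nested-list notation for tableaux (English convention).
P = [[1, 3], [2, 5], [4]], Q = [[1, 3], [2, 5], [4]]

Insert each entry of the permutation into P by Schensted row insertion, recording in Q the position of each new cell.

Insert 4: appended to row 1. P = [[4]].
Insert 2: 2 bumps 4 from row 1; 4 starts row 2. P = [[2], [4]].
Insert 5: appended to row 1. P = [[2, 5], [4]].
Insert 1: 1 bumps 2 from row 1; 2 bumps 4 from row 2; 4 starts row 3. P = [[1, 5], [2], [4]].
Insert 3: 3 bumps 5 from row 1; 5 appends to row 2. P = [[1, 3], [2, 5], [4]].

So P = [[1, 3], [2, 5], [4]], Q = [[1, 3], [2, 5], [4]].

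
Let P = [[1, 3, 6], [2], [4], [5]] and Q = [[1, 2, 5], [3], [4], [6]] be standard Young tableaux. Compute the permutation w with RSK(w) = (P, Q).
2 5 4 3 6 1

Reverse the RSK construction: for i from n down to 1, find the cell of Q containing i, remove the entry at that cell from P, and reverse-bump it up through P; the value ejected from row 1 is w(i).

Step i=6: Q has 6 at row 4, column 1; remove 5 from row 4 of P and reverse-bump: 5 enters row 3 and ejects 4; 4 enters row 2 and ejects 2; 2 enters row 1 and ejects 1. So w(6) = 1. P is now [[2, 3, 6], [4], [5]].
Step i=5: Q has 5 at row 1, column 3; remove that cell from P, ejecting 6. So w(5) = 6. P is now [[2, 3], [4], [5]].
Step i=4: Q has 4 at row 3, column 1; remove 5 from row 3 of P and reverse-bump: 5 enters row 2 and ejects 4; 4 enters row 1 and ejects 3. So w(4) = 3. P is now [[2, 4], [5]].
Step i=3: Q has 3 at row 2, column 1; remove 5 from row 2 of P and reverse-bump: 5 enters row 1 and ejects 4. So w(3) = 4. P is now [[2, 5]].
Step i=2: Q has 2 at row 1, column 2; remove that cell from P, ejecting 5. So w(2) = 5. P is now [[2]].
Step i=1: Q has 1 at row 1, column 1; remove that cell from P, ejecting 2. So w(1) = 2. P is now [].

So w = 2 5 4 3 6 1.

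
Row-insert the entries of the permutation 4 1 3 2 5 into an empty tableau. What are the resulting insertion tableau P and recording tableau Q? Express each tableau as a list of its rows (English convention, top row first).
P = [[1, 2, 5], [3], [4]], Q = [[1, 3, 5], [2], [4]]

Insert each entry of the permutation into P by Schensted row insertion, recording in Q the position of each new cell.

Insert 4: appended to row 1. P = [[4]].
Insert 1: 1 bumps 4 from row 1; 4 starts row 2. P = [[1], [4]].
Insert 3: appended to row 1. P = [[1, 3], [4]].
Insert 2: 2 bumps 3 from row 1; 3 bumps 4 from row 2; 4 starts row 3. P = [[1, 2], [3], [4]].
Insert 5: appended to row 1. P = [[1, 2, 5], [3], [4]].

So P = [[1, 2, 5], [3], [4]], Q = [[1, 3, 5], [2], [4]].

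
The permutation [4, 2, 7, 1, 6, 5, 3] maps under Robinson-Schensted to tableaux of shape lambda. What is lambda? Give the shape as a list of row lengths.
[2, 2, 2, 1]

Row-insert each entry into an empty tableau.

After inserting 4: P = [[4]].
After inserting 2: P = [[2], [4]].
After inserting 7: P = [[2, 7], [4]].
After inserting 1: P = [[1, 7], [2], [4]].
After inserting 6: P = [[1, 6], [2, 7], [4]].
After inserting 5: P = [[1, 5], [2, 6], [4, 7]].
After inserting 3: P = [[1, 3], [2, 5], [4, 6], [7]].

The final insertion tableau P = [[1, 3], [2, 5], [4, 6], [7]] has shape [2, 2, 2, 1].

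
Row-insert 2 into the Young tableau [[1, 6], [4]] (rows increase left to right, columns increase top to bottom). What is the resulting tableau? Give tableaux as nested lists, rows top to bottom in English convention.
[[1, 2], [4, 6]]

In row 1, 2 replaces 6 (the leftmost entry greater than 2); 6 is bumped to row 2. 6 is appended to row 2. The new tableau is [[1, 2], [4, 6]].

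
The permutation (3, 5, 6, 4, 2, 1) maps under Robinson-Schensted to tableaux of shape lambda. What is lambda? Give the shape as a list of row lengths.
Row-insert each entry into an empty tableau.

After inserting 3: P = [[3]].
After inserting 5: P = [[3, 5]].
After inserting 6: P = [[3, 5, 6]].
After inserting 4: P = [[3, 4, 6], [5]].
After inserting 2: P = [[2, 4, 6], [3], [5]].
After inserting 1: P = [[1, 4, 6], [2], [3], [5]].

The final insertion tableau P = [[1, 4, 6], [2], [3], [5]] has shape [3, 1, 1, 1].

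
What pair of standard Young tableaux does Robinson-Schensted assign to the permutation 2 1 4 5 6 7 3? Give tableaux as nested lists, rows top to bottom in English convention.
Insert each entry of the permutation into P by Schensted row insertion, recording in Q the position of each new cell.

Insert 2: appended to row 1. P = [[2]].
Insert 1: 1 bumps 2 from row 1; 2 starts row 2. P = [[1], [2]].
Insert 4: appended to row 1. P = [[1, 4], [2]].
Insert 5: appended to row 1. P = [[1, 4, 5], [2]].
Insert 6: appended to row 1. P = [[1, 4, 5, 6], [2]].
Insert 7: appended to row 1. P = [[1, 4, 5, 6, 7], [2]].
Insert 3: 3 bumps 4 from row 1; 4 appends to row 2. P = [[1, 3, 5, 6, 7], [2, 4]].

So P = [[1, 3, 5, 6, 7], [2, 4]], Q = [[1, 3, 4, 5, 6], [2, 7]].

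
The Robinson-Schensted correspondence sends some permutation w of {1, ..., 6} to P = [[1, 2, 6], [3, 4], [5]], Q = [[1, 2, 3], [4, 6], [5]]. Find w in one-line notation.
Reverse RSK: for i = n, n-1, ..., 1, locate i in Q, remove the corresponding corner cell from P, and reverse-bump its entry up through P; the value ejected from row 1 is w(i).

So w = 3 5 6 4 1 2.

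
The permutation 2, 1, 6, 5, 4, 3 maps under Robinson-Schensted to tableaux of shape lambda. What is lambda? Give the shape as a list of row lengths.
[2, 2, 1, 1]

Row-insert each entry into an empty tableau.

After inserting 2: P = [[2]].
After inserting 1: P = [[1], [2]].
After inserting 6: P = [[1, 6], [2]].
After inserting 5: P = [[1, 5], [2, 6]].
After inserting 4: P = [[1, 4], [2, 5], [6]].
After inserting 3: P = [[1, 3], [2, 4], [5], [6]].

The final insertion tableau P = [[1, 3], [2, 4], [5], [6]] has shape [2, 2, 1, 1].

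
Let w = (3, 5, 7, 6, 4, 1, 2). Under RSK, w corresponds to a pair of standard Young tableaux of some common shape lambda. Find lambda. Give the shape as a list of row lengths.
[3, 2, 1, 1]

Row-insert each entry into an empty tableau.

After inserting 3: P = [[3]].
After inserting 5: P = [[3, 5]].
After inserting 7: P = [[3, 5, 7]].
After inserting 6: P = [[3, 5, 6], [7]].
After inserting 4: P = [[3, 4, 6], [5], [7]].
After inserting 1: P = [[1, 4, 6], [3], [5], [7]].
After inserting 2: P = [[1, 2, 6], [3, 4], [5], [7]].

The final insertion tableau P = [[1, 2, 6], [3, 4], [5], [7]] has shape [3, 2, 1, 1].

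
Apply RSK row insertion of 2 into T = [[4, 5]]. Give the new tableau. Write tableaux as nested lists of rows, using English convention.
[[2, 5], [4]]

In row 1, 2 replaces 4 (the leftmost entry greater than 2); 4 is bumped to row 2. 4 starts a new row 2. The new tableau is [[2, 5], [4]].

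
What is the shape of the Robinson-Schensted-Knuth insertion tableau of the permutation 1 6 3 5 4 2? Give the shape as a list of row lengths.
[3, 1, 1, 1]

Row-insert each entry into an empty tableau.

After inserting 1: P = [[1]].
After inserting 6: P = [[1, 6]].
After inserting 3: P = [[1, 3], [6]].
After inserting 5: P = [[1, 3, 5], [6]].
After inserting 4: P = [[1, 3, 4], [5], [6]].
After inserting 2: P = [[1, 2, 4], [3], [5], [6]].

The final insertion tableau P = [[1, 2, 4], [3], [5], [6]] has shape [3, 1, 1, 1].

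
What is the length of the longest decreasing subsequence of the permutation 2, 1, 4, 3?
2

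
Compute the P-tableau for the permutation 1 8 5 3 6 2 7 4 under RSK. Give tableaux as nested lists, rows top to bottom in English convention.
Insert 1: appended to row 1. P = [[1]].
Insert 8: appended to row 1. P = [[1, 8]].
Insert 5: 5 bumps 8 from row 1; 8 starts row 2. P = [[1, 5], [8]].
Insert 3: 3 bumps 5 from row 1; 5 bumps 8 from row 2; 8 starts row 3. P = [[1, 3], [5], [8]].
Insert 6: appended to row 1. P = [[1, 3, 6], [5], [8]].
Insert 2: 2 bumps 3 from row 1; 3 bumps 5 from row 2; 5 bumps 8 from row 3; 8 starts row 4. P = [[1, 2, 6], [3], [5], [8]].
Insert 7: appended to row 1. P = [[1, 2, 6, 7], [3], [5], [8]].
Insert 4: 4 bumps 6 from row 1; 6 appends to row 2. P = [[1, 2, 4, 7], [3, 6], [5], [8]].

So P = [[1, 2, 4, 7], [3, 6], [5], [8]].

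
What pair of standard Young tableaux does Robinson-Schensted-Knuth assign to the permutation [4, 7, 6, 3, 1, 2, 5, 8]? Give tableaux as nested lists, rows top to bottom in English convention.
Insert each entry of the permutation into P by Schensted row insertion, recording in Q the position of each new cell.

Insert 4: appended to row 1. P = [[4]], Q = [[1]].
Insert 7: appended to row 1. P = [[4, 7]], Q = [[1, 2]].
Insert 6: 6 bumps 7 from row 1; 7 starts row 2. P = [[4, 6], [7]], Q = [[1, 2], [3]].
Insert 3: 3 bumps 4 from row 1; 4 bumps 7 from row 2; 7 starts row 3. P = [[3, 6], [4], [7]], Q = [[1, 2], [3], [4]].
Insert 1: 1 bumps 3 from row 1; 3 bumps 4 from row 2; 4 bumps 7 from row 3; 7 starts row 4. P = [[1, 6], [3], [4], [7]], Q = [[1, 2], [3], [4], [5]].
Insert 2: 2 bumps 6 from row 1; 6 appends to row 2. P = [[1, 2], [3, 6], [4], [7]], Q = [[1, 2], [3, 6], [4], [5]].
Insert 5: appended to row 1. P = [[1, 2, 5], [3, 6], [4], [7]], Q = [[1, 2, 7], [3, 6], [4], [5]].
Insert 8: appended to row 1. P = [[1, 2, 5, 8], [3, 6], [4], [7]], Q = [[1, 2, 7, 8], [3, 6], [4], [5]].

So P = [[1, 2, 5, 8], [3, 6], [4], [7]], Q = [[1, 2, 7, 8], [3, 6], [4], [5]].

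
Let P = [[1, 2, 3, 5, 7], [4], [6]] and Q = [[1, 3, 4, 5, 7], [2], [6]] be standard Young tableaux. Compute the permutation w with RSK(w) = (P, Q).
Reverse the RSK construction: for i from n down to 1, find the cell of Q containing i, remove the entry at that cell from P, and reverse-bump it up through P; the value ejected from row 1 is w(i).

Step i=7: Q has 7 at row 1, column 5; remove that cell from P, ejecting 7. So w(7) = 7. P is now [[1, 2, 3, 5], [4], [6]].
Step i=6: Q has 6 at row 3, column 1; remove 6 from row 3 of P and reverse-bump: 6 enters row 2 and ejects 4; 4 enters row 1 and ejects 3. So w(6) = 3. P is now [[1, 2, 4, 5], [6]].
Step i=5: Q has 5 at row 1, column 4; remove that cell from P, ejecting 5. So w(5) = 5. P is now [[1, 2, 4], [6]].
Step i=4: Q has 4 at row 1, column 3; remove that cell from P, ejecting 4. So w(4) = 4. P is now [[1, 2], [6]].
Step i=3: Q has 3 at row 1, column 2; remove that cell from P, ejecting 2. So w(3) = 2. P is now [[1], [6]].
Step i=2: Q has 2 at row 2, column 1; remove 6 from row 2 of P and reverse-bump: 6 enters row 1 and ejects 1. So w(2) = 1. P is now [[6]].
Step i=1: Q has 1 at row 1, column 1; remove that cell from P, ejecting 6. So w(1) = 6. P is now [].

So w = 6 1 2 4 5 3 7.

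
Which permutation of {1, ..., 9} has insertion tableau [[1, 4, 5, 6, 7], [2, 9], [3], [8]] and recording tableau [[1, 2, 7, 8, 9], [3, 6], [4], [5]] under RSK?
8 9 3 2 1 4 5 6 7

Reverse RSK: for i = n, n-1, ..., 1, locate i in Q, remove the corresponding corner cell from P, and reverse-bump its entry up through P; the value ejected from row 1 is w(i).

So w = 8 9 3 2 1 4 5 6 7.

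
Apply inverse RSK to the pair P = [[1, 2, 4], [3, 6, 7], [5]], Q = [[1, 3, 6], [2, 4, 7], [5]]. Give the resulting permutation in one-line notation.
5 1 6 3 2 7 4

Reverse the RSK construction: for i from n down to 1, find the cell of Q containing i, remove the entry at that cell from P, and reverse-bump it up through P; the value ejected from row 1 is w(i).

Step i=7: Q has 7 at row 2, column 3; remove 7 from row 2 of P and reverse-bump: 7 enters row 1 and ejects 4. So w(7) = 4. P is now [[1, 2, 7], [3, 6], [5]].
Step i=6: Q has 6 at row 1, column 3; remove that cell from P, ejecting 7. So w(6) = 7. P is now [[1, 2], [3, 6], [5]].
Step i=5: Q has 5 at row 3, column 1; remove 5 from row 3 of P and reverse-bump: 5 enters row 2 and ejects 3; 3 enters row 1 and ejects 2. So w(5) = 2. P is now [[1, 3], [5, 6]].
Step i=4: Q has 4 at row 2, column 2; remove 6 from row 2 of P and reverse-bump: 6 enters row 1 and ejects 3. So w(4) = 3. P is now [[1, 6], [5]].
Step i=3: Q has 3 at row 1, column 2; remove that cell from P, ejecting 6. So w(3) = 6. P is now [[1], [5]].
Step i=2: Q has 2 at row 2, column 1; remove 5 from row 2 of P and reverse-bump: 5 enters row 1 and ejects 1. So w(2) = 1. P is now [[5]].
Step i=1: Q has 1 at row 1, column 1; remove that cell from P, ejecting 5. So w(1) = 5. P is now [].

So w = 5 1 6 3 2 7 4.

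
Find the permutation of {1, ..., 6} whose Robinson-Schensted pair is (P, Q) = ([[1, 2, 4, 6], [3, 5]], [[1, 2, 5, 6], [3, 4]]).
3 5 1 2 4 6

Reverse the RSK construction: for i from n down to 1, find the cell of Q containing i, remove the entry at that cell from P, and reverse-bump it up through P; the value ejected from row 1 is w(i).

Step i=6: Q has 6 at row 1, column 4; remove that cell from P, ejecting 6. So w(6) = 6. P is now [[1, 2, 4], [3, 5]].
Step i=5: Q has 5 at row 1, column 3; remove that cell from P, ejecting 4. So w(5) = 4. P is now [[1, 2], [3, 5]].
Step i=4: Q has 4 at row 2, column 2; remove 5 from row 2 of P and reverse-bump: 5 enters row 1 and ejects 2. So w(4) = 2. P is now [[1, 5], [3]].
Step i=3: Q has 3 at row 2, column 1; remove 3 from row 2 of P and reverse-bump: 3 enters row 1 and ejects 1. So w(3) = 1. P is now [[3, 5]].
Step i=2: Q has 2 at row 1, column 2; remove that cell from P, ejecting 5. So w(2) = 5. P is now [[3]].
Step i=1: Q has 1 at row 1, column 1; remove that cell from P, ejecting 3. So w(1) = 3. P is now [].

So w = 3 5 1 2 4 6.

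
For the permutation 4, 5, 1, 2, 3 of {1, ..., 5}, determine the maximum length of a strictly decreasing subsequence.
2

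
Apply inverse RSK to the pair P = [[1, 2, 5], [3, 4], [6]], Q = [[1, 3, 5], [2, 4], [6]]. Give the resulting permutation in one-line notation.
3 1 6 4 5 2

Reverse the RSK construction: for i from n down to 1, find the cell of Q containing i, remove the entry at that cell from P, and reverse-bump it up through P; the value ejected from row 1 is w(i).

Step i=6: Q has 6 at row 3, column 1; remove 6 from row 3 of P and reverse-bump: 6 enters row 2 and ejects 4; 4 enters row 1 and ejects 2. So w(6) = 2. P is now [[1, 4, 5], [3, 6]].
Step i=5: Q has 5 at row 1, column 3; remove that cell from P, ejecting 5. So w(5) = 5. P is now [[1, 4], [3, 6]].
Step i=4: Q has 4 at row 2, column 2; remove 6 from row 2 of P and reverse-bump: 6 enters row 1 and ejects 4. So w(4) = 4. P is now [[1, 6], [3]].
Step i=3: Q has 3 at row 1, column 2; remove that cell from P, ejecting 6. So w(3) = 6. P is now [[1], [3]].
Step i=2: Q has 2 at row 2, column 1; remove 3 from row 2 of P and reverse-bump: 3 enters row 1 and ejects 1. So w(2) = 1. P is now [[3]].
Step i=1: Q has 1 at row 1, column 1; remove that cell from P, ejecting 3. So w(1) = 3. P is now [].

So w = 3 1 6 4 5 2.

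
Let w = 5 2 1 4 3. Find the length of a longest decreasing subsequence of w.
3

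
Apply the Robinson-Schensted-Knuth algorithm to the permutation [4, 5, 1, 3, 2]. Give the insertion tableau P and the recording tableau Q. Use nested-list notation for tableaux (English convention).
Insert each entry of the permutation into P by Schensted row insertion, recording in Q the position of each new cell.

After inserting 4: P = [[4]].
After inserting 5: P = [[4, 5]].
After inserting 1: P = [[1, 5], [4]].
After inserting 3: P = [[1, 3], [4, 5]].
After inserting 2: P = [[1, 2], [3, 5], [4]].

So P = [[1, 2], [3, 5], [4]], Q = [[1, 2], [3, 4], [5]].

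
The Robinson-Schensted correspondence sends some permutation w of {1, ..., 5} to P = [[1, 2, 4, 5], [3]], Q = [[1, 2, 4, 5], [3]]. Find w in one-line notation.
Reverse the RSK construction: for i from n down to 1, find the cell of Q containing i, remove the entry at that cell from P, and reverse-bump it up through P; the value ejected from row 1 is w(i).

Step i=5: Q has 5 at row 1, column 4; remove that cell from P, ejecting 5. So w(5) = 5. P is now [[1, 2, 4], [3]].
Step i=4: Q has 4 at row 1, column 3; remove that cell from P, ejecting 4. So w(4) = 4. P is now [[1, 2], [3]].
Step i=3: Q has 3 at row 2, column 1; remove 3 from row 2 of P and reverse-bump: 3 enters row 1 and ejects 2. So w(3) = 2. P is now [[1, 3]].
Step i=2: Q has 2 at row 1, column 2; remove that cell from P, ejecting 3. So w(2) = 3. P is now [[1]].
Step i=1: Q has 1 at row 1, column 1; remove that cell from P, ejecting 1. So w(1) = 1. P is now [].

So w = 1 3 2 4 5.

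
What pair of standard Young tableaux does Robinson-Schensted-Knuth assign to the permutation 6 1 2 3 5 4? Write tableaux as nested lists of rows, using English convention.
Insert each entry of the permutation into P by Schensted row insertion, recording in Q the position of each new cell.

Insert 6: appended to row 1. P = [[6]], Q = [[1]].
Insert 1: 1 bumps 6 from row 1; 6 starts row 2. P = [[1], [6]], Q = [[1], [2]].
Insert 2: appended to row 1. P = [[1, 2], [6]], Q = [[1, 3], [2]].
Insert 3: appended to row 1. P = [[1, 2, 3], [6]], Q = [[1, 3, 4], [2]].
Insert 5: appended to row 1. P = [[1, 2, 3, 5], [6]], Q = [[1, 3, 4, 5], [2]].
Insert 4: 4 bumps 5 from row 1; 5 bumps 6 from row 2; 6 starts row 3. P = [[1, 2, 3, 4], [5], [6]], Q = [[1, 3, 4, 5], [2], [6]].

So P = [[1, 2, 3, 4], [5], [6]], Q = [[1, 3, 4, 5], [2], [6]].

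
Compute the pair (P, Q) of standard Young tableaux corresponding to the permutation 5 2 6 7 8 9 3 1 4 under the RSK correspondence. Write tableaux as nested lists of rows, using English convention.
P = [[1, 3, 4, 8, 9], [2, 6, 7], [5]], Q = [[1, 3, 4, 5, 6], [2, 7, 9], [8]]

Insert each entry of the permutation into P by Schensted row insertion, recording in Q the position of each new cell.

Insert 5: appended to row 1. P = [[5]].
Insert 2: 2 bumps 5 from row 1; 5 starts row 2. P = [[2], [5]].
Insert 6: appended to row 1. P = [[2, 6], [5]].
Insert 7: appended to row 1. P = [[2, 6, 7], [5]].
Insert 8: appended to row 1. P = [[2, 6, 7, 8], [5]].
Insert 9: appended to row 1. P = [[2, 6, 7, 8, 9], [5]].
Insert 3: 3 bumps 6 from row 1; 6 appends to row 2. P = [[2, 3, 7, 8, 9], [5, 6]].
Insert 1: 1 bumps 2 from row 1; 2 bumps 5 from row 2; 5 starts row 3. P = [[1, 3, 7, 8, 9], [2, 6], [5]].
Insert 4: 4 bumps 7 from row 1; 7 appends to row 2. P = [[1, 3, 4, 8, 9], [2, 6, 7], [5]].

So P = [[1, 3, 4, 8, 9], [2, 6, 7], [5]], Q = [[1, 3, 4, 5, 6], [2, 7, 9], [8]].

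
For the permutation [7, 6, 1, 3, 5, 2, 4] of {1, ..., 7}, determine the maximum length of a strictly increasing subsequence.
3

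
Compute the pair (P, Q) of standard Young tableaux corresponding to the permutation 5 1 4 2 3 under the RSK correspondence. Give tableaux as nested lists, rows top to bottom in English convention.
P = [[1, 2, 3], [4], [5]], Q = [[1, 3, 5], [2], [4]]

Insert each entry of the permutation into P by Schensted row insertion, recording in Q the position of each new cell.

Insert 5: appended to row 1. P = [[5]].
Insert 1: 1 bumps 5 from row 1; 5 starts row 2. P = [[1], [5]].
Insert 4: appended to row 1. P = [[1, 4], [5]].
Insert 2: 2 bumps 4 from row 1; 4 bumps 5 from row 2; 5 starts row 3. P = [[1, 2], [4], [5]].
Insert 3: appended to row 1. P = [[1, 2, 3], [4], [5]].

So P = [[1, 2, 3], [4], [5]], Q = [[1, 3, 5], [2], [4]].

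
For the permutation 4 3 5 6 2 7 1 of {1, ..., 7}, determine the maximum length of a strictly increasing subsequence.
4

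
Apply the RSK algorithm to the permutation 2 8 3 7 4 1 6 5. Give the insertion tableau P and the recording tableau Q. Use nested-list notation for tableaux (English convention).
P = [[1, 3, 4, 5], [2, 6], [7], [8]], Q = [[1, 2, 4, 7], [3, 8], [5], [6]]

Insert each entry of the permutation into P by Schensted row insertion, recording in Q the position of each new cell.

Insert 2: appended to row 1. P = [[2]].
Insert 8: appended to row 1. P = [[2, 8]].
Insert 3: 3 bumps 8 from row 1; 8 starts row 2. P = [[2, 3], [8]].
Insert 7: appended to row 1. P = [[2, 3, 7], [8]].
Insert 4: 4 bumps 7 from row 1; 7 bumps 8 from row 2; 8 starts row 3. P = [[2, 3, 4], [7], [8]].
Insert 1: 1 bumps 2 from row 1; 2 bumps 7 from row 2; 7 bumps 8 from row 3; 8 starts row 4. P = [[1, 3, 4], [2], [7], [8]].
Insert 6: appended to row 1. P = [[1, 3, 4, 6], [2], [7], [8]].
Insert 5: 5 bumps 6 from row 1; 6 appends to row 2. P = [[1, 3, 4, 5], [2, 6], [7], [8]].

So P = [[1, 3, 4, 5], [2, 6], [7], [8]], Q = [[1, 2, 4, 7], [3, 8], [5], [6]].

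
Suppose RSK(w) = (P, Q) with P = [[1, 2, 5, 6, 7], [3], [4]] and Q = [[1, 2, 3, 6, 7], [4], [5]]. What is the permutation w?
Reverse RSK: for i = n, n-1, ..., 1, locate i in Q, remove the corresponding corner cell from P, and reverse-bump its entry up through P; the value ejected from row 1 is w(i).

So w = 1 4 5 3 2 6 7.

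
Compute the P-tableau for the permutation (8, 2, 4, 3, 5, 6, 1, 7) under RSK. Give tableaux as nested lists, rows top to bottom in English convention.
Insert 8: appended to row 1. P = [[8]].
Insert 2: 2 bumps 8 from row 1; 8 starts row 2. P = [[2], [8]].
Insert 4: appended to row 1. P = [[2, 4], [8]].
Insert 3: 3 bumps 4 from row 1; 4 bumps 8 from row 2; 8 starts row 3. P = [[2, 3], [4], [8]].
Insert 5: appended to row 1. P = [[2, 3, 5], [4], [8]].
Insert 6: appended to row 1. P = [[2, 3, 5, 6], [4], [8]].
Insert 1: 1 bumps 2 from row 1; 2 bumps 4 from row 2; 4 bumps 8 from row 3; 8 starts row 4. P = [[1, 3, 5, 6], [2], [4], [8]].
Insert 7: appended to row 1. P = [[1, 3, 5, 6, 7], [2], [4], [8]].

So P = [[1, 3, 5, 6, 7], [2], [4], [8]].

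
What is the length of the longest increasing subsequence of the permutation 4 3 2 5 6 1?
3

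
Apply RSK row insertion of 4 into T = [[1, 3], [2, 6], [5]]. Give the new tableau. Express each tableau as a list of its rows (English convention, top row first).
[[1, 3, 4], [2, 6], [5]]

4 is larger than every entry of row 1, so it is appended to row 1. The new tableau is [[1, 3, 4], [2, 6], [5]].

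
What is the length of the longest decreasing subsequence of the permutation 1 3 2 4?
2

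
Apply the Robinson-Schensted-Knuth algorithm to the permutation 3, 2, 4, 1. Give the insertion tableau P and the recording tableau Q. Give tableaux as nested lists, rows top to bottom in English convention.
P = [[1, 4], [2], [3]], Q = [[1, 3], [2], [4]]

Insert each entry of the permutation into P by Schensted row insertion, recording in Q the position of each new cell.

Insert 3: appended to row 1. P = [[3]].
Insert 2: 2 bumps 3 from row 1; 3 starts row 2. P = [[2], [3]].
Insert 4: appended to row 1. P = [[2, 4], [3]].
Insert 1: 1 bumps 2 from row 1; 2 bumps 3 from row 2; 3 starts row 3. P = [[1, 4], [2], [3]].

So P = [[1, 4], [2], [3]], Q = [[1, 3], [2], [4]].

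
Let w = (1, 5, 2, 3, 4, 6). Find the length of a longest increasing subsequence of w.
5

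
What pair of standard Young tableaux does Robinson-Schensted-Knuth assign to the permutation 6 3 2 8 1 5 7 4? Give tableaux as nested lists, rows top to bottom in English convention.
Insert each entry of the permutation into P by Schensted row insertion, recording in Q the position of each new cell.

Insert 6: appended to row 1. P = [[6]].
Insert 3: 3 bumps 6 from row 1; 6 starts row 2. P = [[3], [6]].
Insert 2: 2 bumps 3 from row 1; 3 bumps 6 from row 2; 6 starts row 3. P = [[2], [3], [6]].
Insert 8: appended to row 1. P = [[2, 8], [3], [6]].
Insert 1: 1 bumps 2 from row 1; 2 bumps 3 from row 2; 3 bumps 6 from row 3; 6 starts row 4. P = [[1, 8], [2], [3], [6]].
Insert 5: 5 bumps 8 from row 1; 8 appends to row 2. P = [[1, 5], [2, 8], [3], [6]].
Insert 7: appended to row 1. P = [[1, 5, 7], [2, 8], [3], [6]].
Insert 4: 4 bumps 5 from row 1; 5 bumps 8 from row 2; 8 appends to row 3. P = [[1, 4, 7], [2, 5], [3, 8], [6]].

So P = [[1, 4, 7], [2, 5], [3, 8], [6]], Q = [[1, 4, 7], [2, 6], [3, 8], [5]].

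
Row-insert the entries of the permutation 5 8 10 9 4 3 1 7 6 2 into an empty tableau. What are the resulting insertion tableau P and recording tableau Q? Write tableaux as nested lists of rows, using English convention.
P = [[1, 2, 9], [3, 6], [4, 7], [5, 8], [10]], Q = [[1, 2, 3], [4, 8], [5, 9], [6, 10], [7]]

Insert each entry of the permutation into P by Schensted row insertion, recording in Q the position of each new cell.

Insert 5: appended to row 1. P = [[5]].
Insert 8: appended to row 1. P = [[5, 8]].
Insert 10: appended to row 1. P = [[5, 8, 10]].
Insert 9: 9 bumps 10 from row 1; 10 starts row 2. P = [[5, 8, 9], [10]].
Insert 4: 4 bumps 5 from row 1; 5 bumps 10 from row 2; 10 starts row 3. P = [[4, 8, 9], [5], [10]].
Insert 3: 3 bumps 4 from row 1; 4 bumps 5 from row 2; 5 bumps 10 from row 3; 10 starts row 4. P = [[3, 8, 9], [4], [5], [10]].
Insert 1: 1 bumps 3 from row 1; 3 bumps 4 from row 2; 4 bumps 5 from row 3; 5 bumps 10 from row 4; 10 starts row 5. P = [[1, 8, 9], [3], [4], [5], [10]].
Insert 7: 7 bumps 8 from row 1; 8 appends to row 2. P = [[1, 7, 9], [3, 8], [4], [5], [10]].
Insert 6: 6 bumps 7 from row 1; 7 bumps 8 from row 2; 8 appends to row 3. P = [[1, 6, 9], [3, 7], [4, 8], [5], [10]].
Insert 2: 2 bumps 6 from row 1; 6 bumps 7 from row 2; 7 bumps 8 from row 3; 8 appends to row 4. P = [[1, 2, 9], [3, 6], [4, 7], [5, 8], [10]].

So P = [[1, 2, 9], [3, 6], [4, 7], [5, 8], [10]], Q = [[1, 2, 3], [4, 8], [5, 9], [6, 10], [7]].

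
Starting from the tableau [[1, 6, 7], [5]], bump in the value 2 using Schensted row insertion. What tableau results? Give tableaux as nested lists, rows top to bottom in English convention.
[[1, 2, 7], [5, 6]]

In row 1, 2 replaces 6 (the leftmost entry greater than 2); 6 is bumped to row 2. 6 is appended to row 2. The new tableau is [[1, 2, 7], [5, 6]].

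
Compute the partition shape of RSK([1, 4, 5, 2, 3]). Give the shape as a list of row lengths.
Row-insert each entry into an empty tableau.

After inserting 1: P = [[1]].
After inserting 4: P = [[1, 4]].
After inserting 5: P = [[1, 4, 5]].
After inserting 2: P = [[1, 2, 5], [4]].
After inserting 3: P = [[1, 2, 3], [4, 5]].

The final insertion tableau P = [[1, 2, 3], [4, 5]] has shape [3, 2].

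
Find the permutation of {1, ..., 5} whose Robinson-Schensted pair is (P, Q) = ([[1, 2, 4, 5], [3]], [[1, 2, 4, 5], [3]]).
1 3 2 4 5

Reverse the RSK construction: for i from n down to 1, find the cell of Q containing i, remove the entry at that cell from P, and reverse-bump it up through P; the value ejected from row 1 is w(i).

Step i=5: Q has 5 at row 1, column 4; remove that cell from P, ejecting 5. So w(5) = 5. P is now [[1, 2, 4], [3]].
Step i=4: Q has 4 at row 1, column 3; remove that cell from P, ejecting 4. So w(4) = 4. P is now [[1, 2], [3]].
Step i=3: Q has 3 at row 2, column 1; remove 3 from row 2 of P and reverse-bump: 3 enters row 1 and ejects 2. So w(3) = 2. P is now [[1, 3]].
Step i=2: Q has 2 at row 1, column 2; remove that cell from P, ejecting 3. So w(2) = 3. P is now [[1]].
Step i=1: Q has 1 at row 1, column 1; remove that cell from P, ejecting 1. So w(1) = 1. P is now [].

So w = 1 3 2 4 5.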